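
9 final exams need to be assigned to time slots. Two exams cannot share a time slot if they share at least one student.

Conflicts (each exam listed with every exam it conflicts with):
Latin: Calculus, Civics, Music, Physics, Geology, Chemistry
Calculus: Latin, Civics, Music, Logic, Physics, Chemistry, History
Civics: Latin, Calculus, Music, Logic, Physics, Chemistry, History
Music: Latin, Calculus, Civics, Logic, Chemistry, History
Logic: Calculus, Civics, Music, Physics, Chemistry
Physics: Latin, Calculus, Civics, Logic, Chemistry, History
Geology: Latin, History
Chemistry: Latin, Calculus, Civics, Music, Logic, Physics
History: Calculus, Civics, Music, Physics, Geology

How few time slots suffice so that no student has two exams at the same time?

5

Latin, Calculus, Civics, Physics, Chemistry all conflict with each other, so at least 5 time slots are needed.
5 time slots suffice: Latin=5, Calculus=1, Civics=2, Music=4, Logic=5, Physics=4, Geology=1, Chemistry=3, History=3. Every pair that conflicts lands in different time slots.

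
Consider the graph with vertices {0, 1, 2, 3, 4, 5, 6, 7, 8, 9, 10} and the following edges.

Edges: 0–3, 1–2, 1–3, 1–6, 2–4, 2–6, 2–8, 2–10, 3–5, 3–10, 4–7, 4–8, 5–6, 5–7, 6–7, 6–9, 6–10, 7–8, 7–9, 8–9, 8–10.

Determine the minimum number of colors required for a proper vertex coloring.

1, 2, 6 form a triangle, so at least 3 colors are needed.
3 colors suffice: color red → {3, 6, 8}; color blue → {0, 2, 7}; color green → {1, 4, 5, 9, 10}. No two adjacent vertices share a color.

3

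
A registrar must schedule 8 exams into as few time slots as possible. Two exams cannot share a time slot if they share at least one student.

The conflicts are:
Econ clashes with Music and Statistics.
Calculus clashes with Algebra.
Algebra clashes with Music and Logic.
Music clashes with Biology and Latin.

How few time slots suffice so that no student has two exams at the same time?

2

Calculus and Algebra conflict, so at least 2 time slots are needed.
2 time slots suffice: Econ=2, Calculus=1, Algebra=2, Music=1, Statistics=1, Biology=2, Latin=2, Logic=1. Each listed conflict is separated.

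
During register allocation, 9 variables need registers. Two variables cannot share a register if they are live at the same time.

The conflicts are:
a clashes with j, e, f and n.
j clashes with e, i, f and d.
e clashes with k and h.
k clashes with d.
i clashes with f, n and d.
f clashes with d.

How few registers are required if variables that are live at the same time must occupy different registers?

4

j, i, f, d are mutually in conflict, so at least 4 registers are needed.
4 registers suffice: a=4, j=1, e=2, k=1, i=4, f=3, n=1, h=1, d=2. Each listed conflict is separated.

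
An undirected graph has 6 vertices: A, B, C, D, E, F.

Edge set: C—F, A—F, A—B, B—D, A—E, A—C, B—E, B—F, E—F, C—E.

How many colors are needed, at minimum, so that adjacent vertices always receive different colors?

A, C, E, F are mutually adjacent (a clique of size 4), so at least 4 colors are needed.
4 colors suffice: color 1 → {A, D}; color 2 → {F}; color 3 → {B, C}; color 4 → {E}. No two adjacent vertices share a color.

4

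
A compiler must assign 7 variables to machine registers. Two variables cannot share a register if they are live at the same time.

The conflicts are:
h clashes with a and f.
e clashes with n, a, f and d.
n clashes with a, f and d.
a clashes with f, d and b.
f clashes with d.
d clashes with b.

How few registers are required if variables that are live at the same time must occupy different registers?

e, n, a, f, d all conflict with each other, so at least 5 registers are needed.
5 registers suffice: register 1 → {a}; register 2 → {h, d}; register 3 → {f, b}; register 4 → {e}; register 5 → {n}. No two conflicting variables share a register.

5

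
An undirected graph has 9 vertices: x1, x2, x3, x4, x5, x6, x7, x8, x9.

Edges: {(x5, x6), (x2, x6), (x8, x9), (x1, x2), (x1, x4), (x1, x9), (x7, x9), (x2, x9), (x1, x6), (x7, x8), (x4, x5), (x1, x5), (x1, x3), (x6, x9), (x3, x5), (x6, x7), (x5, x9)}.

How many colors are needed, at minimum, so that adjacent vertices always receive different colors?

4

x1, x5, x6, x9 form a clique, so at least 4 colors are needed.
4 colors suffice: color 1 → {x1, x7}; color 2 → {x3, x4, x9}; color 3 → {x2, x5, x8}; color 4 → {x6}. Every edge joins two different colors.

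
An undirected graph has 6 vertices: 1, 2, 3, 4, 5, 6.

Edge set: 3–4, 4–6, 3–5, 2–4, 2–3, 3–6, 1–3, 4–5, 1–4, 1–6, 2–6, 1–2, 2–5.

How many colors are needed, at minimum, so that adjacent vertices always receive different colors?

5

1, 2, 3, 4, 6 form a clique, so at least 5 colors are needed.
One proper 5-coloring: 1=e, 2=a, 3=b, 4=c, 5=d, 6=d. Every edge joins two different colors.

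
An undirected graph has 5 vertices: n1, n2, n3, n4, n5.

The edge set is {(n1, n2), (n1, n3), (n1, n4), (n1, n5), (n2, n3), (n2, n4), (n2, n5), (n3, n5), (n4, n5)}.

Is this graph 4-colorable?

Yes

The chromatic number is 4. n1, n2, n4, n5 are pairwise adjacent (a clique of size 4), so at least 4 colors are needed.
One proper 4-coloring: n1=green, n2=blue, n3=yellow, n4=yellow, n5=red.
That is already a proper 4-coloring.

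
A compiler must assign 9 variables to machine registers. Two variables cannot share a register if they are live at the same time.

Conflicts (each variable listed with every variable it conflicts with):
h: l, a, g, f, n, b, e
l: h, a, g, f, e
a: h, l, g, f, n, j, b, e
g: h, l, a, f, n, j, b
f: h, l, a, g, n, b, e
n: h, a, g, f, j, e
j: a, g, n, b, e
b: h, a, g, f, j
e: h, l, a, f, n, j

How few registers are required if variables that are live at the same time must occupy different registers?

5

h, a, f, n, e pairwise conflict, so at least 5 registers are needed.
5 registers suffice: register 1 → {a}; register 2 → {f, j}; register 3 → {g, e}; register 4 → {h}; register 5 → {l, n, b}. Every pair that conflicts lands in different registers.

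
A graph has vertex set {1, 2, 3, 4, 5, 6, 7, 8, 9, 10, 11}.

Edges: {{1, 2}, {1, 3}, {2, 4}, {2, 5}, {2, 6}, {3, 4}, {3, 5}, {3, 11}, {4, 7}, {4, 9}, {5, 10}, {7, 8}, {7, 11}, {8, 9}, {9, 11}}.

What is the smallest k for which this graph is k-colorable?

2

1 and 2 are adjacent, so at least 2 colors are needed.
A valid assignment using 2 colors: 1=blue, 2=red, 3=red, 4=blue, 5=blue, 6=blue, 7=red, 8=blue, 9=red, 10=red, 11=blue. No two adjacent vertices share a color.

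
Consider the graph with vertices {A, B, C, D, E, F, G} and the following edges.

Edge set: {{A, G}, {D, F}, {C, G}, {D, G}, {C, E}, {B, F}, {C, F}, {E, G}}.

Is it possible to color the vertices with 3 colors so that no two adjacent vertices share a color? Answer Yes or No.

Yes

The chromatic number is 3. C, E, G are mutually adjacent, so at least 3 colors are needed.
3 colors suffice: A=2, B=2, C=2, D=2, E=3, F=1, G=1.
That is already a proper 3-coloring.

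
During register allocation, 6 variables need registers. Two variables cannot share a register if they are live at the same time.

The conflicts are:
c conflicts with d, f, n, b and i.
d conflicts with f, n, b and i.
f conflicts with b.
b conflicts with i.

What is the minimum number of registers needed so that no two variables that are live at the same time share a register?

4

c, d, f, b all conflict with each other, so at least 4 registers are needed.
4 registers suffice: c=1, d=2, f=4, n=3, b=3, i=4. No two conflicting variables share a register.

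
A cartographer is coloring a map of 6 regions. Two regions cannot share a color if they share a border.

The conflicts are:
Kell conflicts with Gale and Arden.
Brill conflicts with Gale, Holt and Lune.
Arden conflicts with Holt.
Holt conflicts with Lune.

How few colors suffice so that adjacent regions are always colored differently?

3

Brill, Holt, Lune all conflict with each other, so at least 3 colors are needed.
3 colors suffice: color 1 → {Kell, Holt}; color 2 → {Brill, Arden}; color 3 → {Gale, Lune}. No two conflicting regions share a color.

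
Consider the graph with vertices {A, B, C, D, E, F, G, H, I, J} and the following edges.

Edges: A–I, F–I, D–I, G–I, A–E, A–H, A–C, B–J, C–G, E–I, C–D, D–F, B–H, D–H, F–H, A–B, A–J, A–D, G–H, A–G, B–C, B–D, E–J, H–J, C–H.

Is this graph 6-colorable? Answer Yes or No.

The chromatic number is 5. A, B, C, D, H form a clique, so at least 5 colors are needed.
5 colors suffice: color 1 → {A, F}; color 2 → {H, I}; color 3 → {D, G, J}; color 4 → {C, E}; color 5 → {B}.
Since 6 ≥ 5, a proper 6-coloring certainly exists.

Yes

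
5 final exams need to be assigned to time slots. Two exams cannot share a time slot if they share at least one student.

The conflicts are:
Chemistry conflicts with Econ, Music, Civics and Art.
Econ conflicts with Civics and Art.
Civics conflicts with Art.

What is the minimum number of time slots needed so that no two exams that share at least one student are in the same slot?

4

Chemistry, Econ, Civics, Art are mutually in conflict, so at least 4 time slots are needed.
4 time slots suffice: time slot 1 → {Chemistry}; time slot 2 → {Music, Art}; time slot 3 → {Econ}; time slot 4 → {Civics}. Every pair that conflicts lands in different time slots.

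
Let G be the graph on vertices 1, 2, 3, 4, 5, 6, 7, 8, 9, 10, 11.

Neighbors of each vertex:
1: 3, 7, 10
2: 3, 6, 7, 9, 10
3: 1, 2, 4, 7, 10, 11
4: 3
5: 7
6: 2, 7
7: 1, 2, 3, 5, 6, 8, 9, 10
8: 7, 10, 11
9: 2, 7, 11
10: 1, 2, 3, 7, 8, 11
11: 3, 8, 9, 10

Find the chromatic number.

4

1, 3, 7, 10 are mutually adjacent (a clique of size 4), so at least 4 colors are needed.
One proper 4-coloring: 1=yellow, 2=yellow, 3=green, 4=red, 5=blue, 6=blue, 7=red, 8=green, 9=blue, 10=blue, 11=red. Every edge joins two different colors.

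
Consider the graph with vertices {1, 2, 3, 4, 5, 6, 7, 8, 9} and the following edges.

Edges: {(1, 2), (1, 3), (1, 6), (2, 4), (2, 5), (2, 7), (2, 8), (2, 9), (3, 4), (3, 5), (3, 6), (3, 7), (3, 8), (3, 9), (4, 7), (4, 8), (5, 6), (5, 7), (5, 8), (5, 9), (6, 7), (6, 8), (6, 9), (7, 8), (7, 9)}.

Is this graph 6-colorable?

The chromatic number is 5. 3, 5, 6, 7, 9 are pairwise adjacent (a clique of size 5), so at least 5 colors are needed.
5 colors suffice: color red → {2, 3}; color blue → {1, 7}; color green → {4, 5}; color yellow → {8, 9}; color purple → {6}.
Since 6 ≥ 5, a proper 6-coloring certainly exists.

Yes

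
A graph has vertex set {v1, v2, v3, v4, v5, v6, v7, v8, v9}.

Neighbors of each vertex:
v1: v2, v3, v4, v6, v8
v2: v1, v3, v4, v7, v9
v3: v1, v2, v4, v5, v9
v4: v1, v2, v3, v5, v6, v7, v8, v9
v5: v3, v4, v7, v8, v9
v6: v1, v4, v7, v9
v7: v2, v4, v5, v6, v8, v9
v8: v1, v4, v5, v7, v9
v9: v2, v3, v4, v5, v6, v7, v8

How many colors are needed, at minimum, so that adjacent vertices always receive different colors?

5

v4, v5, v7, v8, v9 are mutually adjacent (a clique of size 5), so at least 5 colors are needed.
One proper 5-coloring: v1=2, v2=4, v3=3, v4=1, v5=5, v6=4, v7=3, v8=4, v9=2. No two adjacent vertices share a color.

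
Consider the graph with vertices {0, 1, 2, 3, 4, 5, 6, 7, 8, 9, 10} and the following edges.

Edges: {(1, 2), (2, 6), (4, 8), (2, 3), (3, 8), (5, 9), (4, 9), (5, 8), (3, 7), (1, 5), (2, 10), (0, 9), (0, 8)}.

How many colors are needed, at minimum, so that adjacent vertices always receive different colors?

The cycle 5-8-3-2-1-5 has odd length 5, so it cannot be 2-colored; at least 3 colors are needed.
3 colors suffice: color red → {2, 7, 8, 9}; color blue → {0, 3, 4, 5, 6, 10}; color green → {1}. Every edge joins two different colors.

3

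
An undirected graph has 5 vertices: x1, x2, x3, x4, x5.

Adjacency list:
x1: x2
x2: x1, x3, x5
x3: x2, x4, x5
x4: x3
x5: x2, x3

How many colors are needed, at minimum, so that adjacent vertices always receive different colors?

x2, x3, x5 are pairwise adjacent, so at least 3 colors are needed.
A valid assignment using 3 colors: x1=1, x2=2, x3=1, x4=2, x5=3. Each edge has distinct colors on its endpoints.

3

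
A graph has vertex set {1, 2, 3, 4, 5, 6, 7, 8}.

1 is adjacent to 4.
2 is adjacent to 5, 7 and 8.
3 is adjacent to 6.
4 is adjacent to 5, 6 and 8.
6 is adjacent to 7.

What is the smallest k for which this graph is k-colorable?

The cycle 5-4-6-7-2-5 has odd length 5, so it cannot be 2-colored; at least 3 colors are needed.
3 colors suffice: 1=blue, 2=red, 3=red, 4=red, 5=blue, 6=blue, 7=green, 8=blue. No two adjacent vertices share a color.

3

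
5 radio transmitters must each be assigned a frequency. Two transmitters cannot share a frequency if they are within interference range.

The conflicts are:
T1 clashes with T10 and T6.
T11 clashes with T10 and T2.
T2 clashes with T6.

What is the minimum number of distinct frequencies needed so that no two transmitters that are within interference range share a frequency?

3

The cycle T11-T10-T1-T6-T2-T11 has odd length 5, so it cannot be 2-colored; at least 3 frequencies are needed.
Using 3 frequencies: T1=1, T11=3, T10=2, T2=1, T6=2. Each listed conflict is separated.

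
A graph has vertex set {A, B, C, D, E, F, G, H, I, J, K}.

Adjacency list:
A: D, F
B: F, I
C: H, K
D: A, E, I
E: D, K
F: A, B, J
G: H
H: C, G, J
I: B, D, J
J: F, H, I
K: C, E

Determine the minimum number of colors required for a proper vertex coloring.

3

The cycle B-I-D-A-F-B has odd length 5, so it cannot be 2-colored; at least 3 colors are needed.
3 colors suffice: color 1 → {E, F, H, I}; color 2 → {B, D, G, J, K}; color 3 → {A, C}. Each edge has distinct colors on its endpoints.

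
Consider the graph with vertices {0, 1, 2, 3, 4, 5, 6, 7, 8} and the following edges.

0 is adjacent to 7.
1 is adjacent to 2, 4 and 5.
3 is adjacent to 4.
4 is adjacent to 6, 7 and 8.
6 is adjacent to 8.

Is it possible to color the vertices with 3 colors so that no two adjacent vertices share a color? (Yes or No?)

Yes

The chromatic number is 3. 4, 6, 8 are pairwise adjacent, so at least 3 colors are needed.
3 colors suffice: color red → {0, 2, 4, 5}; color blue → {1, 3, 7, 8}; color green → {6}.
That is already a proper 3-coloring.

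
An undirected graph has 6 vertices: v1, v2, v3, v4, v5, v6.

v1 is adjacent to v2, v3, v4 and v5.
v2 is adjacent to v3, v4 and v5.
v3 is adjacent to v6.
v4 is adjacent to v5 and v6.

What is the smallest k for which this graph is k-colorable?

4

v1, v2, v4, v5 are mutually adjacent (a clique of size 4), so at least 4 colors are needed.
4 colors suffice: color 1 → {v1, v6}; color 2 → {v2}; color 3 → {v3, v4}; color 4 → {v5}. Each edge has distinct colors on its endpoints.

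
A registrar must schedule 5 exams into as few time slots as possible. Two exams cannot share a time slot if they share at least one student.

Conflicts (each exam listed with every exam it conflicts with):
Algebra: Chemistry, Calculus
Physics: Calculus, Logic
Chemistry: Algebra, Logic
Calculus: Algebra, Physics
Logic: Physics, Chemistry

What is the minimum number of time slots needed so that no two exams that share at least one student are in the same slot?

The cycle Algebra-Chemistry-Logic-Physics-Calculus-Algebra has odd length 5, so it cannot be 2-colored; at least 3 time slots are needed.
3 time slots suffice: time slot 1 → {Calculus, Logic}; time slot 2 → {Algebra, Physics}; time slot 3 → {Chemistry}. Every pair that conflicts lands in different time slots.

3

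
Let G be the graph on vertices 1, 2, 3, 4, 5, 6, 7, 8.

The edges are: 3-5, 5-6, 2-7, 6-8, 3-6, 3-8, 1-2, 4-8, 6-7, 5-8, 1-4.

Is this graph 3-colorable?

No

3, 5, 6, 8 form a clique, so at least 4 colors are needed.
So 3 colors are not enough.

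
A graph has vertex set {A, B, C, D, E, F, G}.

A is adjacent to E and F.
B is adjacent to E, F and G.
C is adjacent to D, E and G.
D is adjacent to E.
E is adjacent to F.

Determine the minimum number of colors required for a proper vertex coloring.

C, D, E are mutually adjacent, so at least 3 colors are needed.
One proper 3-coloring: A=2, B=2, C=2, D=3, E=1, F=3, G=1. Each edge has distinct colors on its endpoints.

3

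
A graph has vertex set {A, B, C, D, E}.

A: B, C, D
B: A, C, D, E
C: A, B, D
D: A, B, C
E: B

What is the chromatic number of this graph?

A, B, C, D are pairwise adjacent (a clique of size 4), so at least 4 colors are needed.
One proper 4-coloring: A=yellow, B=red, C=green, D=blue, E=blue. Each edge has distinct colors on its endpoints.

4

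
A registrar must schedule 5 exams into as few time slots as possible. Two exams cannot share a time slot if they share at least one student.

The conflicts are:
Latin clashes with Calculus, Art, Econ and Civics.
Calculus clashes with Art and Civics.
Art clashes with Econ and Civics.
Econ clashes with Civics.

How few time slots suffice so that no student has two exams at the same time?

Latin, Art, Econ, Civics pairwise conflict, so at least 4 time slots are needed.
4 time slots suffice: time slot 1 → {Latin}; time slot 2 → {Art}; time slot 3 → {Civics}; time slot 4 → {Calculus, Econ}. Each listed conflict is separated.

4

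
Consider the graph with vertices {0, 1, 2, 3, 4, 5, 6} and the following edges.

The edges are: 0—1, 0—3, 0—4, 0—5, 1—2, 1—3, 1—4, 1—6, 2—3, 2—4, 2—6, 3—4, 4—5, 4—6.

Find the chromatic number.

0, 1, 3, 4 form a clique, so at least 4 colors are needed.
4 colors suffice: color red → {4}; color blue → {1, 5}; color green → {0, 2}; color yellow → {3, 6}. Each edge has distinct colors on its endpoints.

4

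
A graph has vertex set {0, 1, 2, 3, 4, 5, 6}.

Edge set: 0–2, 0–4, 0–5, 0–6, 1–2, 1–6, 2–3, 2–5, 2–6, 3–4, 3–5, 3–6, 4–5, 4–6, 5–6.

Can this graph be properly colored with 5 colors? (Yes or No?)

The chromatic number is 4. 3, 4, 5, 6 are mutually adjacent (a clique of size 4), so at least 4 colors are needed.
4 colors suffice: 0=d, 1=b, 2=c, 3=d, 4=c, 5=b, 6=a.
Since 5 ≥ 4, a proper 5-coloring certainly exists.

Yes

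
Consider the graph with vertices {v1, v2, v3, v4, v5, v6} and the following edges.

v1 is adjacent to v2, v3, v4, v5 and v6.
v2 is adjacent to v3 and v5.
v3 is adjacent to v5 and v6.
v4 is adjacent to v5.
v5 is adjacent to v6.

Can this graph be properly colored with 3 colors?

No

v1, v3, v5, v6 form a clique, so at least 4 colors are needed.
So 3 colors are not enough.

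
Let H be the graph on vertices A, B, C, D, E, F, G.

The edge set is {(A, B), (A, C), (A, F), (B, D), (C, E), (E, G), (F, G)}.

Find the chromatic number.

The cycle C-E-G-F-A-C has odd length 5, so it cannot be 2-colored; at least 3 colors are needed.
3 colors suffice: color red → {A, D, G}; color blue → {B, C, F}; color green → {E}. No two adjacent vertices share a color.

3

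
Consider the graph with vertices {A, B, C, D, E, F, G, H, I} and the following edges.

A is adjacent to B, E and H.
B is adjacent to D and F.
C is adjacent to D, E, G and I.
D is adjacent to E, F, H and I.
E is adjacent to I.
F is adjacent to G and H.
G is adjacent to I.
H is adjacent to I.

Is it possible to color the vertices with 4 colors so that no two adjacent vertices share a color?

Yes

The chromatic number is 4. C, D, E, I are mutually adjacent (a clique of size 4), so at least 4 colors are needed.
One proper 4-coloring: A=red, B=green, C=green, D=red, E=yellow, F=blue, G=red, H=green, I=blue.
That is already a proper 4-coloring.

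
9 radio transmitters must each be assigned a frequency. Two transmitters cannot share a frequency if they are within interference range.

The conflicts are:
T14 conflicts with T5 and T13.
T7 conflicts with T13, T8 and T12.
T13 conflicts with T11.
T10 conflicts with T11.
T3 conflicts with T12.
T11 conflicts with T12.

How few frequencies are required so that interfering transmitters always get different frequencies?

2

T10 and T11 conflict, so at least 2 frequencies are needed.
2 frequencies suffice: frequency 1 → {T14, T7, T3, T11}; frequency 2 → {T5, T13, T10, T8, T12}. Each listed conflict is separated.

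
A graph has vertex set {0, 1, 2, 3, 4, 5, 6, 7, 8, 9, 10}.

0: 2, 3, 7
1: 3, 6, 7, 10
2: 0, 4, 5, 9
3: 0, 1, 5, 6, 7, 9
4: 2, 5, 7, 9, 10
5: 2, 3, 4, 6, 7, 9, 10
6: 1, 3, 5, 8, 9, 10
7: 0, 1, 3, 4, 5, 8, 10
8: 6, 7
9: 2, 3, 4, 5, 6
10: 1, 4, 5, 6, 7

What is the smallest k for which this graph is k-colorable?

4

4, 5, 7, 10 are pairwise adjacent (a clique of size 4), so at least 4 colors are needed.
4 colors suffice: color a → {2, 6, 7}; color b → {0, 1, 5, 8}; color c → {3, 4}; color d → {9, 10}. Every edge joins two different colors.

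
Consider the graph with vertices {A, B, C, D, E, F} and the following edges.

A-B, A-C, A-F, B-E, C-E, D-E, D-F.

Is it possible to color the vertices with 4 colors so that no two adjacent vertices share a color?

The chromatic number is 3. The cycle F-D-E-B-A-F has odd length 5, so it cannot be 2-colored; at least 3 colors are needed.
3 colors suffice: color 1 → {A, E}; color 2 → {B, C, D}; color 3 → {F}.
Since 4 ≥ 3, a proper 4-coloring certainly exists.

Yes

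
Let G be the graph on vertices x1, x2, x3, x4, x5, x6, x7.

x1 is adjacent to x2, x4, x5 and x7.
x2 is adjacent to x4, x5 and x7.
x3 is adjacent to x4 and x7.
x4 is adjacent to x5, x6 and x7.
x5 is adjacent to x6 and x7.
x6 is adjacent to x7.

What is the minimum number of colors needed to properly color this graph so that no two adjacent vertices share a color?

x1, x2, x4, x5, x7 are pairwise adjacent (a clique of size 5), so at least 5 colors are needed.
5 colors suffice: x1=5, x2=4, x3=3, x4=2, x5=3, x6=4, x7=1. No two adjacent vertices share a color.

5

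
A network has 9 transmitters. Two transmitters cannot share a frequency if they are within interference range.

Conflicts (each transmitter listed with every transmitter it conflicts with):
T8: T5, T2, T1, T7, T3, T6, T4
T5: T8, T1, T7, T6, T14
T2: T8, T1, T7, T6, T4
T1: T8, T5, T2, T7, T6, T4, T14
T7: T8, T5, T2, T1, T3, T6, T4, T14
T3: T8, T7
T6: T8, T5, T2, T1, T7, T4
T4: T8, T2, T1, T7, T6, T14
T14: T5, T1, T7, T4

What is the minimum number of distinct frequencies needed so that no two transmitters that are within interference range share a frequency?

T8, T2, T1, T7, T6, T4 pairwise conflict, so at least 6 frequencies are needed.
6 frequencies suffice: frequency 1 → {T7}; frequency 2 → {T1, T3}; frequency 3 → {T8, T14}; frequency 4 → {T6}; frequency 5 → {T5, T4}; frequency 6 → {T2}. Every pair that conflicts lands in different frequencies.

6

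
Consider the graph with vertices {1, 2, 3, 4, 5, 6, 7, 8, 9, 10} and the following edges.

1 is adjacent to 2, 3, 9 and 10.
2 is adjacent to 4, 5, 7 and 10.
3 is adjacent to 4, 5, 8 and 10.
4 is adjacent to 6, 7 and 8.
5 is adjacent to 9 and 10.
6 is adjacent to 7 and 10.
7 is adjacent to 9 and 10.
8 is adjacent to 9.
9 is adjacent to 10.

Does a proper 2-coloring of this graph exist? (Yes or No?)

3, 5, 10 are pairwise adjacent, so at least 3 colors are needed.
So 2 colors are not enough.

No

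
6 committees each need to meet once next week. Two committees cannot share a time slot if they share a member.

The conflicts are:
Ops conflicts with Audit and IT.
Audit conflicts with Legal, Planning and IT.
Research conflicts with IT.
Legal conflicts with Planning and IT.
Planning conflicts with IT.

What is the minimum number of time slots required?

Audit, Legal, Planning, IT pairwise conflict, so at least 4 time slots are needed.
Using 4 time slots: Ops=3, Audit=2, Research=2, Legal=4, Planning=3, IT=1. No two conflicting committees share a time slot.

4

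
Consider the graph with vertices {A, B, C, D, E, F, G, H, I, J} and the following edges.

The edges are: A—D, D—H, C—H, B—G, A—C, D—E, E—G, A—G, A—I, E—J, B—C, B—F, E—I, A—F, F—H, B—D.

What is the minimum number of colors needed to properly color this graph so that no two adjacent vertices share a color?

A and D are adjacent, so at least 2 colors are needed.
2 colors suffice: color 1 → {A, B, E, H}; color 2 → {C, D, F, G, I, J}. No two adjacent vertices share a color.

2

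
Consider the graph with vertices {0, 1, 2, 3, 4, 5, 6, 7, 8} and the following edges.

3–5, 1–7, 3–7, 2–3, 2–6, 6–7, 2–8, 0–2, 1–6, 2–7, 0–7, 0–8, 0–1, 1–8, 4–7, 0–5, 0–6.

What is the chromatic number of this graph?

4

0, 1, 6, 7 are mutually adjacent (a clique of size 4), so at least 4 colors are needed.
4 colors suffice: 0=b, 1=c, 2=c, 3=b, 4=b, 5=a, 6=d, 7=a, 8=a. Each edge has distinct colors on its endpoints.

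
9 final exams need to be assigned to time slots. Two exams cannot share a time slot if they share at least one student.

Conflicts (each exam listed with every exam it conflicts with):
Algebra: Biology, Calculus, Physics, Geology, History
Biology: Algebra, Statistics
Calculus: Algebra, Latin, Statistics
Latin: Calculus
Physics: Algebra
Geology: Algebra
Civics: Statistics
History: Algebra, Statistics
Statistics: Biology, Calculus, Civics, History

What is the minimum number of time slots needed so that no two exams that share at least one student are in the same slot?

Civics and Statistics conflict, so at least 2 time slots are needed.
2 time slots suffice: time slot 1 → {Algebra, Latin, Statistics}; time slot 2 → {Biology, Calculus, Physics, Geology, Civics, History}. Each listed conflict is separated.

2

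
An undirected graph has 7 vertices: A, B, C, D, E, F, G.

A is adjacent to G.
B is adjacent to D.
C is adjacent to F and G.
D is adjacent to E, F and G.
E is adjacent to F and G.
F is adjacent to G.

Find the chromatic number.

4

D, E, F, G form a clique, so at least 4 colors are needed.
4 colors suffice: color red → {B, G}; color blue → {A, C, D}; color green → {F}; color yellow → {E}. No two adjacent vertices share a color.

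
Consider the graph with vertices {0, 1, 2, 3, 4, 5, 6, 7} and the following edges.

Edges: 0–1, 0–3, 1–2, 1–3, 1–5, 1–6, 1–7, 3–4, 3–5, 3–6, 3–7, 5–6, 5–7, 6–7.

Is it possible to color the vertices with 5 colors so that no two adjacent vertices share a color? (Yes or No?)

The chromatic number is 5. 1, 3, 5, 6, 7 are mutually adjacent (a clique of size 5), so at least 5 colors are needed.
A valid assignment using 5 colors: 0=green, 1=blue, 2=red, 3=red, 4=blue, 5=yellow, 6=purple, 7=green.
That is already a proper 5-coloring.

Yes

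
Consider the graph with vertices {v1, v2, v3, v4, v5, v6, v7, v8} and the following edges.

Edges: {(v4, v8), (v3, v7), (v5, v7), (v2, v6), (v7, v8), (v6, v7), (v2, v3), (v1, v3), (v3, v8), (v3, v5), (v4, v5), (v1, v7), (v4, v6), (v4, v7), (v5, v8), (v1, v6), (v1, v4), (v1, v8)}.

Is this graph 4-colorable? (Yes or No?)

Yes

The chromatic number is 4. v3, v5, v7, v8 are mutually adjacent (a clique of size 4), so at least 4 colors are needed.
A valid assignment using 4 colors: v1=4, v2=1, v3=3, v4=3, v5=4, v6=2, v7=1, v8=2.
That is already a proper 4-coloring.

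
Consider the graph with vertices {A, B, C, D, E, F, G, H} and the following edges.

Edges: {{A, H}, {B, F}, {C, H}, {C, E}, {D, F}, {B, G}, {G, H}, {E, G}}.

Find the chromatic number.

2

B and F are adjacent, so at least 2 colors are needed.
One proper 2-coloring: A=2, B=1, C=2, D=1, E=1, F=2, G=2, H=1. No two adjacent vertices share a color.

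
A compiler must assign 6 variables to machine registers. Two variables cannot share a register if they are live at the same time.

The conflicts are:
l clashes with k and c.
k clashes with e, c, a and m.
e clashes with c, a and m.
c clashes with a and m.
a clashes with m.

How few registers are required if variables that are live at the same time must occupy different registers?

5

k, e, c, a, m pairwise conflict, so at least 5 registers are needed.
5 registers suffice: register 1 → {c}; register 2 → {k}; register 3 → {l, e}; register 4 → {m}; register 5 → {a}. Every pair that conflicts lands in different registers.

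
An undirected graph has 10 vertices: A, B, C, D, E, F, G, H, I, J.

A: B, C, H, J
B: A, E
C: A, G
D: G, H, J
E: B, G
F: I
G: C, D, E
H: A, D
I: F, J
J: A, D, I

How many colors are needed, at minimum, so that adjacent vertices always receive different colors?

3

The cycle J-D-G-C-A-J has odd length 5, so it cannot be 2-colored; at least 3 colors are needed.
One proper 3-coloring: A=1, B=3, C=2, D=3, E=2, F=2, G=1, H=2, I=1, J=2. Every edge joins two different colors.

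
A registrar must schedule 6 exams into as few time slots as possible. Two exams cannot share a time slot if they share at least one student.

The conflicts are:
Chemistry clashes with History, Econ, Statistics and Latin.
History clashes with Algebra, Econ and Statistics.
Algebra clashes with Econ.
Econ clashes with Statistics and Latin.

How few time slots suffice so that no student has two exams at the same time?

4

Chemistry, History, Econ, Statistics are mutually in conflict, so at least 4 time slots are needed.
Using 4 time slots: Chemistry=2, History=3, Algebra=2, Econ=1, Statistics=4, Latin=3. No two conflicting exams share a time slot.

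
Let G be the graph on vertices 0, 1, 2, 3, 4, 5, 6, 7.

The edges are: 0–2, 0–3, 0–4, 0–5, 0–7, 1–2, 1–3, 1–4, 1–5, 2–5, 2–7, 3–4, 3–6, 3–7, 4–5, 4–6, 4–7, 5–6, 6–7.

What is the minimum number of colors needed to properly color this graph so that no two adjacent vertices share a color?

4

3, 4, 6, 7 form a clique, so at least 4 colors are needed.
4 colors suffice: color a → {2, 4}; color b → {0, 1, 6}; color c → {3, 5}; color d → {7}. No two adjacent vertices share a color.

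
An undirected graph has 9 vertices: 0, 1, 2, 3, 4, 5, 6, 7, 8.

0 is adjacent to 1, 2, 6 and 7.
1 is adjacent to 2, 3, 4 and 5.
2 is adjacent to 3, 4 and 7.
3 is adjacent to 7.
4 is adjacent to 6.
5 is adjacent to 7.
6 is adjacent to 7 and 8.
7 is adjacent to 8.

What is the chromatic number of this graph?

0, 6, 7 form a triangle, so at least 3 colors are needed.
One proper 3-coloring: 0=c, 1=a, 2=b, 3=c, 4=c, 5=b, 6=b, 7=a, 8=c. Every edge joins two different colors.

3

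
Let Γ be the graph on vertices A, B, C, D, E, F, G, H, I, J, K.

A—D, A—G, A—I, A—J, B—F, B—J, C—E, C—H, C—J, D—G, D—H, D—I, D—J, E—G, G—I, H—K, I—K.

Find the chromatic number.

A, D, G, I form a clique, so at least 4 colors are needed.
4 colors suffice: color red → {B, C, D, K}; color blue → {F, G, H, J}; color green → {E, I}; color yellow → {A}. No two adjacent vertices share a color.

4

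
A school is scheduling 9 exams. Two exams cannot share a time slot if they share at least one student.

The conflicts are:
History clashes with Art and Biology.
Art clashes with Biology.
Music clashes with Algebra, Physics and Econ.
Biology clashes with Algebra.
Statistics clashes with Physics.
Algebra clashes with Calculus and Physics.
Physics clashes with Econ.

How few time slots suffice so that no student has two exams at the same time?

3

History, Art, Biology pairwise conflict, so at least 3 time slots are needed.
A valid assignment using 3 time slots: History=1, Art=3, Music=3, Biology=2, Statistics=1, Algebra=1, Calculus=2, Physics=2, Econ=1. No two conflicting exams share a time slot.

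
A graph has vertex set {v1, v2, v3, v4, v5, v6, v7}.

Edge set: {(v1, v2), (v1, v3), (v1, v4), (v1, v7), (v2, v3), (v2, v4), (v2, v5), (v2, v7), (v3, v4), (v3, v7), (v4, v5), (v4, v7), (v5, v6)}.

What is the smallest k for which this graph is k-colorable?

5

v1, v2, v3, v4, v7 are pairwise adjacent (a clique of size 5), so at least 5 colors are needed.
One proper 5-coloring: v1=4, v2=1, v3=3, v4=2, v5=3, v6=1, v7=5. Every edge joins two different colors.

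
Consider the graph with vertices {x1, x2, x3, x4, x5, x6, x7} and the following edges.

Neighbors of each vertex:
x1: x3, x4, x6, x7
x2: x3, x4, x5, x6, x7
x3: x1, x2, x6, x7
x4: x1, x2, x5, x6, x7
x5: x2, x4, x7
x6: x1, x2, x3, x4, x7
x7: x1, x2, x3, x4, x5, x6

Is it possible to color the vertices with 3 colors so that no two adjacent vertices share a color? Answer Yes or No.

No

x2, x4, x6, x7 form a clique, so at least 4 colors are needed.
So 3 colors are not enough.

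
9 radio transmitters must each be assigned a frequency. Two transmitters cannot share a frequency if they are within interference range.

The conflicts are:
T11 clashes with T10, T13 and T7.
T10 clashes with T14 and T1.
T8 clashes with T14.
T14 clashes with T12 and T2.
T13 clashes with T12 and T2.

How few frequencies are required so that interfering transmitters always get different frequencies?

3

The cycle T13-T2-T14-T10-T11-T13 has odd length 5, so it cannot be 2-colored; at least 3 frequencies are needed.
3 frequencies suffice: T11=3, T10=2, T8=2, T14=1, T13=1, T12=2, T1=1, T7=1, T2=2. Every pair that conflicts lands in different frequencies.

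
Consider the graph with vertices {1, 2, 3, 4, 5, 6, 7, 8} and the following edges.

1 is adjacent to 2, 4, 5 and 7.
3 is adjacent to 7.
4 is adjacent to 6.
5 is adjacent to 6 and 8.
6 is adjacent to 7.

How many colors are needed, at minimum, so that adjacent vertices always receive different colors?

1 and 5 are adjacent, so at least 2 colors are needed.
2 colors suffice: color red → {1, 3, 6, 8}; color blue → {2, 4, 5, 7}. Every edge joins two different colors.

2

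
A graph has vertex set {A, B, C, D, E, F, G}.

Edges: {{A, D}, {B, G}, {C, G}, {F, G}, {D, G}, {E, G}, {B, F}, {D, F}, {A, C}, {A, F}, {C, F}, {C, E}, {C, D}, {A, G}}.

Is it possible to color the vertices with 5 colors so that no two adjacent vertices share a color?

The chromatic number is 5. A, C, D, F, G are mutually adjacent (a clique of size 5), so at least 5 colors are needed.
5 colors suffice: color red → {G}; color blue → {E, F}; color green → {B, C}; color yellow → {D}; color purple → {A}.
That is already a proper 5-coloring.

Yes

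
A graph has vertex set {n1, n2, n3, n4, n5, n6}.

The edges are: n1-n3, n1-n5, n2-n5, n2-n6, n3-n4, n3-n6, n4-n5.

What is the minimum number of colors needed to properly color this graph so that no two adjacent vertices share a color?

3

The cycle n5-n2-n6-n3-n4-n5 has odd length 5, so it cannot be 2-colored; at least 3 colors are needed.
3 colors suffice: color 1 → {n3, n5}; color 2 → {n1, n4, n6}; color 3 → {n2}. No two adjacent vertices share a color.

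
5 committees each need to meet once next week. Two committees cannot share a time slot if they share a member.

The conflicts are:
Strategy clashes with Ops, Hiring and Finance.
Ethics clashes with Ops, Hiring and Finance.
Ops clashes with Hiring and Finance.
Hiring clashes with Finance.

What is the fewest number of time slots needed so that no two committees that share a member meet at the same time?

Ethics, Ops, Hiring, Finance are mutually in conflict, so at least 4 time slots are needed.
4 time slots suffice: time slot 1 → {Finance}; time slot 2 → {Ops}; time slot 3 → {Hiring}; time slot 4 → {Strategy, Ethics}. Every pair that conflicts lands in different time slots.

4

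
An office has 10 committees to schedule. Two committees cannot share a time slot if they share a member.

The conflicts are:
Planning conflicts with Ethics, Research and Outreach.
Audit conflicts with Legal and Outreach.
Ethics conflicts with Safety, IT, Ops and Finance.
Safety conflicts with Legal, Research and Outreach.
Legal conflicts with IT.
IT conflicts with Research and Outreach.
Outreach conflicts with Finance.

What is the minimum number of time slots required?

Ethics and Ops conflict, so at least 2 time slots are needed.
Using 2 time slots: Planning=2, Audit=2, Ethics=1, Safety=2, Legal=1, IT=2, Research=1, Outreach=1, Ops=2, Finance=2. No two conflicting committees share a time slot.

2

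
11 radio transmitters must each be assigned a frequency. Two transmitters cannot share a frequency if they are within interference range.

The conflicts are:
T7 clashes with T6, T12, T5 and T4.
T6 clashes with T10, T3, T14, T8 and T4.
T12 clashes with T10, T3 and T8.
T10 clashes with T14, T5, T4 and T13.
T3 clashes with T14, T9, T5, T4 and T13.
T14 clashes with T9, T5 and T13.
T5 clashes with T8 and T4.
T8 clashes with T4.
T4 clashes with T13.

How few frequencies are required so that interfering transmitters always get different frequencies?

3

T10, T4, T13 all conflict with each other, so at least 3 frequencies are needed.
3 frequencies suffice: frequency 1 → {T12, T14, T4}; frequency 2 → {T7, T10, T3, T8}; frequency 3 → {T6, T9, T5, T13}. Each listed conflict is separated.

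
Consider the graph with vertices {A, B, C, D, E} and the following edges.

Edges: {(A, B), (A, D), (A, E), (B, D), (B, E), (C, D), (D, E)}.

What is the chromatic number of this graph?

A, B, D, E form a clique, so at least 4 colors are needed.
4 colors suffice: color 1 → {D}; color 2 → {C, E}; color 3 → {A}; color 4 → {B}. Every edge joins two different colors.

4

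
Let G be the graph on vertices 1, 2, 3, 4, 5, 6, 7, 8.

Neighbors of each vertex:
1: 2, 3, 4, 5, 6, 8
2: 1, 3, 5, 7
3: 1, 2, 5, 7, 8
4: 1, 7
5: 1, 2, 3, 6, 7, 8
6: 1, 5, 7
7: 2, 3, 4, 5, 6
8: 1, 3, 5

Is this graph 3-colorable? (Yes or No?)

No

1, 3, 5, 8 are mutually adjacent (a clique of size 4), so at least 4 colors are needed.
So 3 colors are not enough.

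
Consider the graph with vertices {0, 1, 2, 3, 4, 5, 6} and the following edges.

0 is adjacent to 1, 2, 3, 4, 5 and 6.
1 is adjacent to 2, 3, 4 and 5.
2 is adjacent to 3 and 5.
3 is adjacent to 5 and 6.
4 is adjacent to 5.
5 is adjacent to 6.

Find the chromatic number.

0, 1, 2, 3, 5 form a clique, so at least 5 colors are needed.
5 colors suffice: color red → {5}; color blue → {0}; color green → {3, 4}; color yellow → {1, 6}; color purple → {2}. Every edge joins two different colors.

5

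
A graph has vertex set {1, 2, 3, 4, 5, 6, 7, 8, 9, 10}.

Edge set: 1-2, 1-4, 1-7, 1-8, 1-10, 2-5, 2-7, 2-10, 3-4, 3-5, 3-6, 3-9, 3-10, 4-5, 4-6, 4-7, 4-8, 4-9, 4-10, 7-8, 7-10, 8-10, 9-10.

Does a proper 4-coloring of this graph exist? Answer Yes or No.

No

1, 4, 7, 8, 10 are pairwise adjacent (a clique of size 5), so at least 5 colors are needed.
So 4 colors are not enough.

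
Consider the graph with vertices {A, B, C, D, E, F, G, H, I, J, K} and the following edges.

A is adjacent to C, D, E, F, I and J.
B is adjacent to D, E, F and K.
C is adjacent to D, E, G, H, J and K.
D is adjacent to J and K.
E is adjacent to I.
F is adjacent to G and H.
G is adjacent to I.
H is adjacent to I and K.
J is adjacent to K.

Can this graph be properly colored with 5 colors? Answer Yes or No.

Yes

The chromatic number is 4. A, C, D, J are mutually adjacent (a clique of size 4), so at least 4 colors are needed.
One proper 4-coloring: A=blue, B=red, C=red, D=green, E=green, F=yellow, G=blue, H=green, I=red, J=yellow, K=blue.
Since 5 ≥ 4, a proper 5-coloring certainly exists.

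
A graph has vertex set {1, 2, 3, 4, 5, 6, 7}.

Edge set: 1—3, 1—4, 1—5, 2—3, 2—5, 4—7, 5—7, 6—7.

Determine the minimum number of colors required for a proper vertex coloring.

2

1 and 4 are adjacent, so at least 2 colors are needed.
One proper 2-coloring: 1=a, 2=a, 3=b, 4=b, 5=b, 6=b, 7=a. Every edge joins two different colors.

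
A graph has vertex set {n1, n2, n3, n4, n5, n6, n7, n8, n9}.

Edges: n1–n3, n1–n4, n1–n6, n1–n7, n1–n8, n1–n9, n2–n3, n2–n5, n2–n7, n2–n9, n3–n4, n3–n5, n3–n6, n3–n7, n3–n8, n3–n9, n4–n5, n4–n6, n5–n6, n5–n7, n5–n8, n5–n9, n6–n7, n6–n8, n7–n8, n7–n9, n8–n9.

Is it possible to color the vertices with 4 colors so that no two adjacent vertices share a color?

No

n1, n3, n6, n7, n8 form a clique, so at least 5 colors are needed.
So 4 colors are not enough.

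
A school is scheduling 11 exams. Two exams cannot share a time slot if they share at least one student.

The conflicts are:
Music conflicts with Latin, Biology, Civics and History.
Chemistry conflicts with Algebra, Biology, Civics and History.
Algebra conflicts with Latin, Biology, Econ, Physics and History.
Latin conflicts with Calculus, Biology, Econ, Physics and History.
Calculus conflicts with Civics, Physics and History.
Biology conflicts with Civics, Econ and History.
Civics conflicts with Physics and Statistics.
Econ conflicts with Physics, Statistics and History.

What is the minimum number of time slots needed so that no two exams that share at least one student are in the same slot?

5

Algebra, Latin, Biology, Econ, History all conflict with each other, so at least 5 time slots are needed.
Using 5 time slots: Music=4, Chemistry=3, Algebra=4, Latin=3, Calculus=4, Biology=2, Civics=1, Econ=5, Physics=2, Statistics=2, History=1. Each listed conflict is separated.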